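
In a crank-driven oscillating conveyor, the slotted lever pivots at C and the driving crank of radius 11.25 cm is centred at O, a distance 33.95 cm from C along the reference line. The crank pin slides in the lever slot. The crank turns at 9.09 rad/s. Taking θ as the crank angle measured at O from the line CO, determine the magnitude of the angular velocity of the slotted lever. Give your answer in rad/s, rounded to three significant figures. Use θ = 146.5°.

2.72

ω = 9.09 rad/s
Crank pin A relative to C: A = (d + r cosθ, r sinθ); lever angle φ = atan2(r sinθ, d + r cosθ).
Differentiating tanφ: φ̇ = rω(d cosθ + r)/(d² + r² + 2dr cosθ).
d² + r² + 2dr cosθ = |CA|² = 0.064218 m²;  d cosθ + r = -0.1706 m.
|ω_lever| = |0.1125·9.09·-0.1706| / 0.064218 = 2.7167 rad/s.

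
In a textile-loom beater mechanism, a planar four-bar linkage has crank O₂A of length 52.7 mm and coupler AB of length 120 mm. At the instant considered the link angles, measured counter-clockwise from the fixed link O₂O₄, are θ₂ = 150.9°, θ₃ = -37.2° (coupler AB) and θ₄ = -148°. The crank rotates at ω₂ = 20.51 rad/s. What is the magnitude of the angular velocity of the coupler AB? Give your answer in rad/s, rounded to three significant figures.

ω₂ = 20.51 rad/s
Differentiating the loop-closure r₂e^{iθ₂}+r₃e^{iθ₃}=r₁+r₄e^{iθ₄} gives r₂ω₂e^{iθ₂}+r₃ω₃e^{iθ₃}=r₄ω₄e^{iθ₄}.
Eliminating the other unknown: ω₃ = r₂ω₂ sin(θ₄−θ₂) / [r₃ sin(θ₃−θ₄)].
Numerator sine = +0.87546; denominator sine = +0.93483.
Result = 0.0527·20.51·(+0.87546) / (0.12·(+0.93483)) = +8.4353 rad/s; magnitude 8.4353 rad/s.

8.44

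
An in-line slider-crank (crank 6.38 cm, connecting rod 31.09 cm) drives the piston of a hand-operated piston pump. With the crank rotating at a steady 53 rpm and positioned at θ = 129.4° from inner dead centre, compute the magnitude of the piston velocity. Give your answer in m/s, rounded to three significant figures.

0.238

ω = 2π·53/60 = 5.55 rad/s
For an in-line slider-crank, x = r cosθ + √(L² − r² sin²θ), so v = −rω sinθ·[1 + r cosθ/√(L² − r² sin²θ)].
With r = 0.0638 m, L = 0.3109 m, θ = 129.4°: √(L² − r² sin²θ) = 0.30697 m.
v = −0.0638·5.55·0.77273·[1 + 0.0638·-0.63473/0.30697] = -0.23753 m/s.
|v| = 0.23753 m/s.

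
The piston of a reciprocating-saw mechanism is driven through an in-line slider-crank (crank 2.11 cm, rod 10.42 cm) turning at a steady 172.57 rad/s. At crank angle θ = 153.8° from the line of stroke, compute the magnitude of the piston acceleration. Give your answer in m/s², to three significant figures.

ω = 172.6 rad/s
x(θ) = r cosθ + √(L² − r² sin²θ); with ω constant, a = ω²·d²x/dθ².
d²x/dθ² = −r cosθ − r²(cos2θ)/√u − r⁴ sin²2θ/(4u^{3/2}),  u = L² − r² sin²θ = 0.0107709 m².
Substituting r = 0.0211 m, L = 0.1042 m, θ = 153.8°: d²x/dθ² = +0.016287 m.
a = ω²·d²x/dθ² = (172.6)²·(+0.016287) = +485.03 m/s²;  |a| = 485.03 m/s².

485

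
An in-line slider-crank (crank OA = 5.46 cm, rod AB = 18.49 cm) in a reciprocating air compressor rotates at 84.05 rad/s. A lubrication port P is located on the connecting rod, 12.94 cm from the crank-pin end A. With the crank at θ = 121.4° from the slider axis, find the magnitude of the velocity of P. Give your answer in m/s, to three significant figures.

ω = 84.05 rad/s.  Crank-pin speed |V_A| = rω = 4.5891 m/s, perpendicular to OA.
Rod angle: sinφ = −(r/L) sinθ ⇒ φ = -14.599°; ω_rod = −rω cosθ/√(L²−r²sin²θ) = +13.363 rad/s.
V_P = V_A + ω_rod × AP, with AP = 0.1294 m along the rod.
Components: V_Px = −rω sinθ − a·ω_rod·sinφ = -3.4812 m/s;  V_Py = rω cosθ + a·ω_rod·cosφ = -0.71768 m/s.
|V_P| = √(V_Px² + V_Py²) = 3.5544 m/s.

3.55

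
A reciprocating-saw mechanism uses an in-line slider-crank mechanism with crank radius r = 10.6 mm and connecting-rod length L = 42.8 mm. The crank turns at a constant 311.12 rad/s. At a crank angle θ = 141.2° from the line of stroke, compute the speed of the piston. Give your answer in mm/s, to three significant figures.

ω = 311.1 rad/s
For an in-line slider-crank, x = r cosθ + √(L² − r² sin²θ), so v = −rω sinθ·[1 + r cosθ/√(L² − r² sin²θ)].
With r = 0.0106 m, L = 0.0428 m, θ = 141.2°: √(L² − r² sin²θ) = 0.042281 m.
v = −0.0106·311.1·0.62660·[1 + 0.0106·-0.77934/0.042281] = -1.6627 m/s.
|v| = 1.6627 m/s = 1662.7 mm/s.

1660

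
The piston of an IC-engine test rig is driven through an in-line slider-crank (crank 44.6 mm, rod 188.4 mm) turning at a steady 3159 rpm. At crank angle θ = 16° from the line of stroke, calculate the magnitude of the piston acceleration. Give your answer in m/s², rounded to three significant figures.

5680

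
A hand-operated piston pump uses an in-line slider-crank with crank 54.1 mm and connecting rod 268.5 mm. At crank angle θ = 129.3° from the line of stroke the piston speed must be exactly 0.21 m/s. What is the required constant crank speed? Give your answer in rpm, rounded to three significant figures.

For an in-line slider-crank, |v_piston| = rω|sinθ|·[1 + r cosθ/√(L² − r² sin²θ)].
With r = 0.0541 m, L = 0.2685 m, θ = 129.3°: the bracketed kinematic factor |dx/dθ| = 0.036456 m.
ω = v/|dx/dθ| = 0.21/0.036456 = 5.7604 rad/s.
N = 60ω/(2π) = 55.008 rpm.

55.0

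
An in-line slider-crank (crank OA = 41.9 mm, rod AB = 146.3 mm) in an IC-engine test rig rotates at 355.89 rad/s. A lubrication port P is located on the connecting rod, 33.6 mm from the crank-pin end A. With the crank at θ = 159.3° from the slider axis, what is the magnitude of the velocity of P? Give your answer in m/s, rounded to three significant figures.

ω = 355.9 rad/s.  Crank-pin speed |V_A| = rω = 14.912 m/s, perpendicular to OA.
Rod angle: sinφ = −(r/L) sinθ ⇒ φ = -5.810°; ω_rod = −rω cosθ/√(L²−r²sin²θ) = +95.839 rad/s.
V_P = V_A + ω_rod × AP, with AP = 0.0336 m along the rod.
Components: V_Px = −rω sinθ − a·ω_rod·sinφ = -4.945 m/s;  V_Py = rω cosθ + a·ω_rod·cosφ = -10.746 m/s.
|V_P| = √(V_Px² + V_Py²) = 11.829 m/s.

11.8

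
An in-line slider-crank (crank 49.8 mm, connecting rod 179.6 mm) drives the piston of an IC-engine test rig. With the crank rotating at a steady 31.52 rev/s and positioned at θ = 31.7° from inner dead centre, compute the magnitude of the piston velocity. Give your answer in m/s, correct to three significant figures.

6.42

ω = 2π·31.5 = 198 rad/s
For an in-line slider-crank, x = r cosθ + √(L² − r² sin²θ), so v = −rω sinθ·[1 + r cosθ/√(L² − r² sin²θ)].
With r = 0.0498 m, L = 0.1796 m, θ = 31.7°: √(L² − r² sin²θ) = 0.17768 m.
v = −0.0498·198·0.52547·[1 + 0.0498·0.85081/0.17768] = -6.4184 m/s.
|v| = 6.4184 m/s.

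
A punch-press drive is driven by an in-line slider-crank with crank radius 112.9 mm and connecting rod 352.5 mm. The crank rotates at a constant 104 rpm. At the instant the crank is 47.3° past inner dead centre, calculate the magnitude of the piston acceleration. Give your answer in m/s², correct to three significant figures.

ω = 2π·104/60 = 10.89 rad/s
x(θ) = r cosθ + √(L² − r² sin²θ); with ω constant, a = ω²·d²x/dθ².
d²x/dθ² = −r cosθ − r²(cos2θ)/√u − r⁴ sin²2θ/(4u^{3/2}),  u = L² − r² sin²θ = 0.117372 m².
Substituting r = 0.1129 m, L = 0.3525 m, θ = 47.3°: d²x/dθ² = -0.074584 m.
a = ω²·d²x/dθ² = (10.89)²·(-0.074584) = -8.8465 m/s²;  |a| = 8.8465 m/s².

8.85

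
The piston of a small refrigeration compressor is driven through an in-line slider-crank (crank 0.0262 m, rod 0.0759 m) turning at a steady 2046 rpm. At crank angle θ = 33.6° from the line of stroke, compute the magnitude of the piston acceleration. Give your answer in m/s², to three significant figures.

ω = 2π·2046/60 = 214.3 rad/s
x(θ) = r cosθ + √(L² − r² sin²θ); with ω constant, a = ω²·d²x/dθ².
d²x/dθ² = −r cosθ − r²(cos2θ)/√u − r⁴ sin²2θ/(4u^{3/2}),  u = L² − r² sin²θ = 0.00555059 m².
Substituting r = 0.0262 m, L = 0.0759 m, θ = 33.6°: d²x/dθ² = -0.025635 m.
a = ω²·d²x/dθ² = (214.3)²·(-0.025635) = -1176.8 m/s²;  |a| = 1176.8 m/s².

1180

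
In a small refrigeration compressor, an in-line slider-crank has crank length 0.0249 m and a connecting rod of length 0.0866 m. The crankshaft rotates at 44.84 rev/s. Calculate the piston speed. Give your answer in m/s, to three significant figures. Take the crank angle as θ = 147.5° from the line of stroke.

2.84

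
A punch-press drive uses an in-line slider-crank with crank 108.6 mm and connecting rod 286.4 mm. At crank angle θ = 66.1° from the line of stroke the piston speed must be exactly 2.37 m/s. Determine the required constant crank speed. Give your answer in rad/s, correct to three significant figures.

20.5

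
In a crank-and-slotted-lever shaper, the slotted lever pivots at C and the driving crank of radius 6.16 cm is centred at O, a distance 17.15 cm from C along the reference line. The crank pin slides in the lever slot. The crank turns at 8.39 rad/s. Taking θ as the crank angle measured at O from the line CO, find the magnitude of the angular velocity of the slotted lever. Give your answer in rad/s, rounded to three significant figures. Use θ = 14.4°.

2.19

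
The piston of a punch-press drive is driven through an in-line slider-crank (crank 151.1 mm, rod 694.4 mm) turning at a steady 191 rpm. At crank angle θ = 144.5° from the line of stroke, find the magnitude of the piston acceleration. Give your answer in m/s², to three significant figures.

ω = 2π·191/60 = 20 rad/s
x(θ) = r cosθ + √(L² − r² sin²θ); with ω constant, a = ω²·d²x/dθ².
d²x/dθ² = −r cosθ − r²(cos2θ)/√u − r⁴ sin²2θ/(4u^{3/2}),  u = L² − r² sin²θ = 0.474492 m².
Substituting r = 0.1511 m, L = 0.6944 m, θ = 144.5°: d²x/dθ² = +0.11187 m.
a = ω²·d²x/dθ² = (20)²·(+0.11187) = +44.753 m/s²;  |a| = 44.753 m/s².

44.8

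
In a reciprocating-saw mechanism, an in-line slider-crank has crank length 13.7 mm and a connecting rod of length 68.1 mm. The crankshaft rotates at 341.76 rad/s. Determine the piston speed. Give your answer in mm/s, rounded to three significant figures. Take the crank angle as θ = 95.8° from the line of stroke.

ω = 341.8 rad/s
For an in-line slider-crank, x = r cosθ + √(L² − r² sin²θ), so v = −rω sinθ·[1 + r cosθ/√(L² − r² sin²θ)].
With r = 0.0137 m, L = 0.0681 m, θ = 95.8°: √(L² − r² sin²θ) = 0.066722 m.
v = −0.0137·341.8·0.99488·[1 + 0.0137·-0.10106/0.066722] = -4.5615 m/s.
|v| = 4.5615 m/s = 4561.5 mm/s.

4560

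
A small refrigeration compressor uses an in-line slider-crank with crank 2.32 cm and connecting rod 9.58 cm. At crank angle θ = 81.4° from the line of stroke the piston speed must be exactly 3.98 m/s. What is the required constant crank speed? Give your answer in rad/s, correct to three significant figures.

For an in-line slider-crank, |v_piston| = rω|sinθ|·[1 + r cosθ/√(L² − r² sin²θ)].
With r = 0.0232 m, L = 0.0958 m, θ = 81.4°: the bracketed kinematic factor |dx/dθ| = 0.023795 m.
ω = v/|dx/dθ| = 3.98/0.023795 = 167.26 rad/s.

167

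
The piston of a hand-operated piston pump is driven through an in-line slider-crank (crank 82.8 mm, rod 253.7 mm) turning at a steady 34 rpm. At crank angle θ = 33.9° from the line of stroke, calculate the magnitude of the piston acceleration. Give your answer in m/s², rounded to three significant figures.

ω = 2π·34/60 = 3.56 rad/s
x(θ) = r cosθ + √(L² − r² sin²θ); with ω constant, a = ω²·d²x/dθ².
d²x/dθ² = −r cosθ − r²(cos2θ)/√u − r⁴ sin²2θ/(4u^{3/2}),  u = L² − r² sin²θ = 0.062231 m².
Substituting r = 0.0828 m, L = 0.2537 m, θ = 33.9°: d²x/dθ² = -0.079758 m.
a = ω²·d²x/dθ² = (3.56)²·(-0.079758) = -1.0111 m/s²;  |a| = 1.0111 m/s².

1.01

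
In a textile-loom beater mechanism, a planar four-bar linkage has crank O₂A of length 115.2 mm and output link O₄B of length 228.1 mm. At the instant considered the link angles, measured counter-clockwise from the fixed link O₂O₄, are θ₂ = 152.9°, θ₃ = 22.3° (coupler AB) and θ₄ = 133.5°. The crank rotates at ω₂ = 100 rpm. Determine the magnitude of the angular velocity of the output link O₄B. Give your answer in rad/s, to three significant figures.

ω₂ = 10.47 rad/s (from 100 rpm).
Differentiating the loop-closure r₂e^{iθ₂}+r₃e^{iθ₃}=r₁+r₄e^{iθ₄} gives r₂ω₂e^{iθ₂}+r₃ω₃e^{iθ₃}=r₄ω₄e^{iθ₄}.
Eliminating the other unknown: ω₄ = r₂ω₂ sin(θ₂−θ₃) / [r₄ sin(θ₄−θ₃)].
Numerator sine = +0.75927; denominator sine = +0.93232.
Result = 0.1152·10.47·(+0.75927) / (0.2281·(+0.93232)) = +4.3071 rad/s; magnitude 4.3071 rad/s.

4.31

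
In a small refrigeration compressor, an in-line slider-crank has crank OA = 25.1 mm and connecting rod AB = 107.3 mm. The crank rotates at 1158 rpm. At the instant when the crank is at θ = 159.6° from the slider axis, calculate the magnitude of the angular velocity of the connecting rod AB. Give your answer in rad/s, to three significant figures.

26.7

ω = 121.3 rad/s (converted from 1158 rpm).
The rod makes angle φ with the slider axis where L sinφ = r sinθ; differentiating, L cosφ·φ̇ = r ω cosθ.
L cosφ = √(L² − r² sin²θ) = 0.10694 m.
|ω_rod| = r ω |cosθ| / √(L² − r² sin²θ) = 0.0251·121.3·0.93728/0.10694 = 26.677 rad/s.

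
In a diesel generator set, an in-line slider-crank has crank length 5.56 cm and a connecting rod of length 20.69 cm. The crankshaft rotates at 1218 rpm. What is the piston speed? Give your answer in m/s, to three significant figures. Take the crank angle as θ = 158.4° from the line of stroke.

ω = 2π·1218/60 = 127.5 rad/s
For an in-line slider-crank, x = r cosθ + √(L² − r² sin²θ), so v = −rω sinθ·[1 + r cosθ/√(L² − r² sin²θ)].
With r = 0.0556 m, L = 0.2069 m, θ = 158.4°: √(L² − r² sin²θ) = 0.20589 m.
v = −0.0556·127.5·0.36812·[1 + 0.0556·-0.92978/0.20589] = -1.9551 m/s.
|v| = 1.9551 m/s.

1.96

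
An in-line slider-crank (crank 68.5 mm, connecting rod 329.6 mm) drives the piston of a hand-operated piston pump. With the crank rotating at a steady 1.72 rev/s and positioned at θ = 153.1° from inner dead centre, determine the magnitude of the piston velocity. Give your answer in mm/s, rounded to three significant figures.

ω = 2π·1.72 = 10.81 rad/s
For an in-line slider-crank, x = r cosθ + √(L² − r² sin²θ), so v = −rω sinθ·[1 + r cosθ/√(L² − r² sin²θ)].
With r = 0.0685 m, L = 0.3296 m, θ = 153.1°: √(L² − r² sin²θ) = 0.32814 m.
v = −0.0685·10.81·0.45243·[1 + 0.0685·-0.89180/0.32814] = -0.27258 m/s.
|v| = 0.27258 m/s = 272.58 mm/s.

273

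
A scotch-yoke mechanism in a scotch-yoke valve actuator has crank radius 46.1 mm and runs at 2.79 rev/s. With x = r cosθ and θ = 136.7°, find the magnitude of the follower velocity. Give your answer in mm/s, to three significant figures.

554

ω = 17.53 rad/s (from 2.79 rev/s).
x = r cosθ ⇒ ẋ = −rω sinθ.
|v| = rω|sinθ| = 0.0461·17.53·|sin 136.7°| = 0.55424 m/s = 554.24 mm/s.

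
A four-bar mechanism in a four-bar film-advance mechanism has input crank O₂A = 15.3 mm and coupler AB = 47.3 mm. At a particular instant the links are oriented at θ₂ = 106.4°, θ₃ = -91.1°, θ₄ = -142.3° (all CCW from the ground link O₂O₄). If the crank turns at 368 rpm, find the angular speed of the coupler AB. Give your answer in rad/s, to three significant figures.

14.9

ω₂ = 38.54 rad/s (from 368 rpm).
Differentiating the loop-closure r₂e^{iθ₂}+r₃e^{iθ₃}=r₁+r₄e^{iθ₄} gives r₂ω₂e^{iθ₂}+r₃ω₃e^{iθ₃}=r₄ω₄e^{iθ₄}.
Eliminating the other unknown: ω₃ = r₂ω₂ sin(θ₄−θ₂) / [r₃ sin(θ₃−θ₄)].
Numerator sine = +0.93169; denominator sine = +0.77934.
Result = 0.0153·38.54·(+0.93169) / (0.0473·(+0.77934)) = +14.902 rad/s; magnitude 14.902 rad/s.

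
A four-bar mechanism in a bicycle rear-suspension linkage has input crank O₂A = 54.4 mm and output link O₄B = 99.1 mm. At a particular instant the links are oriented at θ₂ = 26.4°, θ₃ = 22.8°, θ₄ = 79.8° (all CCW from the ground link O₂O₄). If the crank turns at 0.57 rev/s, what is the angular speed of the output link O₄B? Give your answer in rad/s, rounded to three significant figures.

0.147

ω₂ = 3.581 rad/s (from 0.57 rev/s).
Differentiating the loop-closure r₂e^{iθ₂}+r₃e^{iθ₃}=r₁+r₄e^{iθ₄} gives r₂ω₂e^{iθ₂}+r₃ω₃e^{iθ₃}=r₄ω₄e^{iθ₄}.
Eliminating the other unknown: ω₄ = r₂ω₂ sin(θ₂−θ₃) / [r₄ sin(θ₄−θ₃)].
Numerator sine = +0.06279; denominator sine = +0.83867.
Result = 0.0544·3.581·(+0.06279) / (0.0991·(+0.83867)) = +0.14719 rad/s; magnitude 0.14719 rad/s.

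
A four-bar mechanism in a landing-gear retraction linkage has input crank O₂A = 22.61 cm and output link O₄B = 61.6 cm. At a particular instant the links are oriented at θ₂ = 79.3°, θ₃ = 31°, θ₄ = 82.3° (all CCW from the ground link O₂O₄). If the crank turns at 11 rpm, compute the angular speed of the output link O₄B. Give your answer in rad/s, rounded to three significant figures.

0.404

ω₂ = 1.152 rad/s (from 11 rpm).
Differentiating the loop-closure r₂e^{iθ₂}+r₃e^{iθ₃}=r₁+r₄e^{iθ₄} gives r₂ω₂e^{iθ₂}+r₃ω₃e^{iθ₃}=r₄ω₄e^{iθ₄}.
Eliminating the other unknown: ω₄ = r₂ω₂ sin(θ₂−θ₃) / [r₄ sin(θ₄−θ₃)].
Numerator sine = +0.74664; denominator sine = +0.78043.
Result = 0.2261·1.152·(+0.74664) / (0.616·(+0.78043)) = +0.4045 rad/s; magnitude 0.4045 rad/s.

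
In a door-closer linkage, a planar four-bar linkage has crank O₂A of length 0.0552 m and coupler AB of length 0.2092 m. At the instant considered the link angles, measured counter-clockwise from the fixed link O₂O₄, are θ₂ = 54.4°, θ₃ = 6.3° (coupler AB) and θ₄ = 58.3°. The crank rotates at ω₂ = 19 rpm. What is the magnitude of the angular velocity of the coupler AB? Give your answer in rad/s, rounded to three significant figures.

0.0453

ω₂ = 1.99 rad/s (from 19 rpm).
Differentiating the loop-closure r₂e^{iθ₂}+r₃e^{iθ₃}=r₁+r₄e^{iθ₄} gives r₂ω₂e^{iθ₂}+r₃ω₃e^{iθ₃}=r₄ω₄e^{iθ₄}.
Eliminating the other unknown: ω₃ = r₂ω₂ sin(θ₄−θ₂) / [r₃ sin(θ₃−θ₄)].
Numerator sine = +0.06802; denominator sine = -0.78801.
Result = 0.0552·1.99·(+0.06802) / (0.2092·(-0.78801)) = -0.045314 rad/s; magnitude 0.045314 rad/s.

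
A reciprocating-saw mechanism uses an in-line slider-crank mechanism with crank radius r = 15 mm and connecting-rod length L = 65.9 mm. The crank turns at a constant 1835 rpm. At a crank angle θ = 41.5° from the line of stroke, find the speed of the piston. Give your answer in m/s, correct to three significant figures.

ω = 2π·1835/60 = 192.2 rad/s
For an in-line slider-crank, x = r cosθ + √(L² − r² sin²θ), so v = −rω sinθ·[1 + r cosθ/√(L² − r² sin²θ)].
With r = 0.015 m, L = 0.0659 m, θ = 41.5°: √(L² − r² sin²θ) = 0.065146 m.
v = −0.015·192.2·0.66262·[1 + 0.015·0.74896/0.065146] = -2.2393 m/s.
|v| = 2.2393 m/s.

2.24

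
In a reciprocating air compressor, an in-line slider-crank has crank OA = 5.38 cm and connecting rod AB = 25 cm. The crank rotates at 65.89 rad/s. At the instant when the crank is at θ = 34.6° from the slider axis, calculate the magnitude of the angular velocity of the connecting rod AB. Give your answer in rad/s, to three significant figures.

ω = 65.89 rad/s
The rod makes angle φ with the slider axis where L sinφ = r sinθ; differentiating, L cosφ·φ̇ = r ω cosθ.
L cosφ = √(L² − r² sin²θ) = 0.24813 m.
|ω_rod| = r ω |cosθ| / √(L² − r² sin²θ) = 0.0538·65.89·0.82314/0.24813 = 11.76 rad/s.

11.8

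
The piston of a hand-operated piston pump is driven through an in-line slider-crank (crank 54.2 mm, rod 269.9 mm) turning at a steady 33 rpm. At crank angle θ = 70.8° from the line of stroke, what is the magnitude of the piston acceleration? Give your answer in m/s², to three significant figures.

0.110

ω = 2π·33/60 = 3.456 rad/s
x(θ) = r cosθ + √(L² − r² sin²θ); with ω constant, a = ω²·d²x/dθ².
d²x/dθ² = −r cosθ − r²(cos2θ)/√u − r⁴ sin²2θ/(4u^{3/2}),  u = L² − r² sin²θ = 0.0702261 m².
Substituting r = 0.0542 m, L = 0.2699 m, θ = 70.8°: d²x/dθ² = -0.0091818 m.
a = ω²·d²x/dθ² = (3.456)²·(-0.0091818) = -0.10965 m/s²;  |a| = 0.10965 m/s².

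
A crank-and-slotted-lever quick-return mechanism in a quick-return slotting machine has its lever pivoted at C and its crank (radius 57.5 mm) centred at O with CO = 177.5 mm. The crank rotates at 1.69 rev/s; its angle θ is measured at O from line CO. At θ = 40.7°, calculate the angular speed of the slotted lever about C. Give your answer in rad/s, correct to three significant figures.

2.33

ω = 10.62 rad/s (from 1.69 rev/s).
Crank pin A relative to C: A = (d + r cosθ, r sinθ); lever angle φ = atan2(r sinθ, d + r cosθ).
Differentiating tanφ: φ̇ = rω(d cosθ + r)/(d² + r² + 2dr cosθ).
d² + r² + 2dr cosθ = |CA|² = 0.0502879 m²;  d cosθ + r = +0.19207 m.
|ω_lever| = |0.0575·10.62·+0.19207| / 0.0502879 = 2.332 rad/s.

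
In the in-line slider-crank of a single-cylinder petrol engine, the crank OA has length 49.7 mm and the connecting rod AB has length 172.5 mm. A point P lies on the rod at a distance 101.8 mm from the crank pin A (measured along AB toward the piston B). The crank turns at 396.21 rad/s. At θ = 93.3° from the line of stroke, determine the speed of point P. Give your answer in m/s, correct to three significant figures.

19.5

ω = 396.2 rad/s.  Crank-pin speed |V_A| = rω = 19.692 m/s, perpendicular to OA.
Rod angle: sinφ = −(r/L) sinθ ⇒ φ = -16.717°; ω_rod = −rω cosθ/√(L²−r²sin²θ) = +6.8611 rad/s.
V_P = V_A + ω_rod × AP, with AP = 0.1018 m along the rod.
Components: V_Px = −rω sinθ − a·ω_rod·sinφ = -19.458 m/s;  V_Py = rω cosθ + a·ω_rod·cosφ = -0.46458 m/s.
|V_P| = √(V_Px² + V_Py²) = 19.464 m/s.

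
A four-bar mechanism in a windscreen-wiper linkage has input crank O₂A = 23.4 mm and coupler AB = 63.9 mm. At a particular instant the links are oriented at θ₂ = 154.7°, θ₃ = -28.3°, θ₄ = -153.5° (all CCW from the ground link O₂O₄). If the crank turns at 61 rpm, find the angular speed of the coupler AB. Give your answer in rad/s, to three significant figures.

2.25

ω₂ = 6.388 rad/s (from 61 rpm).
Differentiating the loop-closure r₂e^{iθ₂}+r₃e^{iθ₃}=r₁+r₄e^{iθ₄} gives r₂ω₂e^{iθ₂}+r₃ω₃e^{iθ₃}=r₄ω₄e^{iθ₄}.
Eliminating the other unknown: ω₃ = r₂ω₂ sin(θ₄−θ₂) / [r₃ sin(θ₃−θ₄)].
Numerator sine = +0.78586; denominator sine = +0.81714.
Result = 0.0234·6.388·(+0.78586) / (0.0639·(+0.81714)) = +2.2497 rad/s; magnitude 2.2497 rad/s.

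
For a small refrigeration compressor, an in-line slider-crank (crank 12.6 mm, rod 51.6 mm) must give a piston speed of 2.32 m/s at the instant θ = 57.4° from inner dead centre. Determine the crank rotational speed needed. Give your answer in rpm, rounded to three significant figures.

For an in-line slider-crank, |v_piston| = rω|sinθ|·[1 + r cosθ/√(L² − r² sin²θ)].
With r = 0.0126 m, L = 0.0516 m, θ = 57.4°: the bracketed kinematic factor |dx/dθ| = 0.012042 m.
ω = v/|dx/dθ| = 2.32/0.012042 = 192.66 rad/s.
N = 60ω/(2π) = 1839.8 rpm.

1840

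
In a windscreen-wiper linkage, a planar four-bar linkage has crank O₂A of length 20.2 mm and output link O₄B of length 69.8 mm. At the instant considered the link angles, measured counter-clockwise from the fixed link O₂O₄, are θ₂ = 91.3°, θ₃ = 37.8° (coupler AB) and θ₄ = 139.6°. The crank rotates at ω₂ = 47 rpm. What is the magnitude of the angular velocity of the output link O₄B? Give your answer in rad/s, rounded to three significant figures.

1.17

ω₂ = 4.922 rad/s (from 47 rpm).
Differentiating the loop-closure r₂e^{iθ₂}+r₃e^{iθ₃}=r₁+r₄e^{iθ₄} gives r₂ω₂e^{iθ₂}+r₃ω₃e^{iθ₃}=r₄ω₄e^{iθ₄}.
Eliminating the other unknown: ω₄ = r₂ω₂ sin(θ₂−θ₃) / [r₄ sin(θ₄−θ₃)].
Numerator sine = +0.80386; denominator sine = +0.97887.
Result = 0.0202·4.922·(+0.80386) / (0.0698·(+0.97887)) = +1.1697 rad/s; magnitude 1.1697 rad/s.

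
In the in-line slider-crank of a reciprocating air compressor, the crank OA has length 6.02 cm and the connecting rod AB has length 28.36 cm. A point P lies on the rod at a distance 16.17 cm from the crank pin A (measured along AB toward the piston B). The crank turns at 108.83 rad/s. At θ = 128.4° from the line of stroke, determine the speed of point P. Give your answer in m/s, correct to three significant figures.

5.06

ω = 108.8 rad/s.  Crank-pin speed |V_A| = rω = 6.5516 m/s, perpendicular to OA.
Rod angle: sinφ = −(r/L) sinθ ⇒ φ = -9.576°; ω_rod = −rω cosθ/√(L²−r²sin²θ) = +14.552 rad/s.
V_P = V_A + ω_rod × AP, with AP = 0.1617 m along the rod.
Components: V_Px = −rω sinθ − a·ω_rod·sinφ = -4.743 m/s;  V_Py = rω cosθ + a·ω_rod·cosφ = -1.7492 m/s.
|V_P| = √(V_Px² + V_Py²) = 5.0552 m/s.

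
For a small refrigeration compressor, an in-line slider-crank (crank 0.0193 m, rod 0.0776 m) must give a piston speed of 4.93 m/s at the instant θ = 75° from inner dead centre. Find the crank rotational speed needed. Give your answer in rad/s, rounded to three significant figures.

248

For an in-line slider-crank, |v_piston| = rω|sinθ|·[1 + r cosθ/√(L² − r² sin²θ)].
With r = 0.0193 m, L = 0.0776 m, θ = 75°: the bracketed kinematic factor |dx/dθ| = 0.019879 m.
ω = v/|dx/dθ| = 4.93/0.019879 = 248.01 rad/s.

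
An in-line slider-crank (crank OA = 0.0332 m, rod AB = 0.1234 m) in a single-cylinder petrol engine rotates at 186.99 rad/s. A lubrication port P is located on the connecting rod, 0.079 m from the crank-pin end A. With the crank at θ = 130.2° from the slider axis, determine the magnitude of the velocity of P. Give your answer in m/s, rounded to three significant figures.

4.44

ω = 187 rad/s.  Crank-pin speed |V_A| = rω = 6.2081 m/s, perpendicular to OA.
Rod angle: sinφ = −(r/L) sinθ ⇒ φ = -11.858°; ω_rod = −rω cosθ/√(L²−r²sin²θ) = +33.18 rad/s.
V_P = V_A + ω_rod × AP, with AP = 0.079 m along the rod.
Components: V_Px = −rω sinθ − a·ω_rod·sinφ = -4.203 m/s;  V_Py = rω cosθ + a·ω_rod·cosφ = -1.4418 m/s.
|V_P| = √(V_Px² + V_Py²) = 4.4435 m/s.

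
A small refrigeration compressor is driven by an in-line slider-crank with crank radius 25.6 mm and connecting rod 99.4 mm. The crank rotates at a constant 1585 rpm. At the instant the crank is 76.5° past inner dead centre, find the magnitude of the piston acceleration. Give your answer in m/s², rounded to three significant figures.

ω = 2π·1585/60 = 166 rad/s
x(θ) = r cosθ + √(L² − r² sin²θ); with ω constant, a = ω²·d²x/dθ².
d²x/dθ² = −r cosθ − r²(cos2θ)/√u − r⁴ sin²2θ/(4u^{3/2}),  u = L² − r² sin²θ = 0.00926071 m².
Substituting r = 0.0256 m, L = 0.0994 m, θ = 76.5°: d²x/dθ² = +6.6868e-05 m.
a = ω²·d²x/dθ² = (166)²·(+6.6868e-05) = +1.8422 m/s²;  |a| = 1.8422 m/s².

1.84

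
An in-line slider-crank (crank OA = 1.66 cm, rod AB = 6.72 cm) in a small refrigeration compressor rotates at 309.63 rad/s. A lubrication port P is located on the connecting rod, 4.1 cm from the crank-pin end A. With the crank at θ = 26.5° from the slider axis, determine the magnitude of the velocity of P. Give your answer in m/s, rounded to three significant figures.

3.16

ω = 309.6 rad/s.  Crank-pin speed |V_A| = rω = 5.1399 m/s, perpendicular to OA.
Rod angle: sinφ = −(r/L) sinθ ⇒ φ = -6.328°; ω_rod = −rω cosθ/√(L²−r²sin²θ) = -68.87 rad/s.
V_P = V_A + ω_rod × AP, with AP = 0.041 m along the rod.
Components: V_Px = −rω sinθ − a·ω_rod·sinφ = -2.6046 m/s;  V_Py = rω cosθ + a·ω_rod·cosφ = +1.7934 m/s.
|V_P| = √(V_Px² + V_Py²) = 3.1623 m/s.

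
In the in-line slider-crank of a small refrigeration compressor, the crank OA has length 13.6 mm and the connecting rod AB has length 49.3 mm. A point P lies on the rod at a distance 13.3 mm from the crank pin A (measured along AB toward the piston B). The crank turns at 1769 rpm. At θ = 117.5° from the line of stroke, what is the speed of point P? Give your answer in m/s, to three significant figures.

2.32

ω = 185.2 rad/s.  Crank-pin speed |V_A| = rω = 2.5194 m/s, perpendicular to OA.
Rod angle: sinφ = −(r/L) sinθ ⇒ φ = -14.164°; ω_rod = −rω cosθ/√(L²−r²sin²θ) = +24.337 rad/s.
V_P = V_A + ω_rod × AP, with AP = 0.0133 m along the rod.
Components: V_Px = −rω sinθ − a·ω_rod·sinφ = -2.1555 m/s;  V_Py = rω cosθ + a·ω_rod·cosφ = -0.84949 m/s.
|V_P| = √(V_Px² + V_Py²) = 2.3169 m/s.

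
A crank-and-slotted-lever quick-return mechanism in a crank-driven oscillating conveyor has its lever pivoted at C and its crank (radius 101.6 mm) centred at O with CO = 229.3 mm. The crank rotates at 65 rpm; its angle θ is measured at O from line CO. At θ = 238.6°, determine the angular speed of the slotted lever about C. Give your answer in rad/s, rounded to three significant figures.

0.320

ω = 6.807 rad/s (from 65 rpm).
Crank pin A relative to C: A = (d + r cosθ, r sinθ); lever angle φ = atan2(r sinθ, d + r cosθ).
Differentiating tanφ: φ̇ = rω(d cosθ + r)/(d² + r² + 2dr cosθ).
d² + r² + 2dr cosθ = |CA|² = 0.0386253 m²;  d cosθ + r = -0.017868 m.
|ω_lever| = |0.1016·6.807·-0.017868| / 0.0386253 = 0.31991 rad/s.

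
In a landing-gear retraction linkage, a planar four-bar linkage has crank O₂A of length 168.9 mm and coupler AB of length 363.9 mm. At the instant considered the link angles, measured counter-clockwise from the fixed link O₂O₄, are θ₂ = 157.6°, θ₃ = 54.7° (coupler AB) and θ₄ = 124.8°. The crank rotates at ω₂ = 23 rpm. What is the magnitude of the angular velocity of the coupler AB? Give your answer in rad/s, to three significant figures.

0.644

ω₂ = 2.409 rad/s (from 23 rpm).
Differentiating the loop-closure r₂e^{iθ₂}+r₃e^{iθ₃}=r₁+r₄e^{iθ₄} gives r₂ω₂e^{iθ₂}+r₃ω₃e^{iθ₃}=r₄ω₄e^{iθ₄}.
Eliminating the other unknown: ω₃ = r₂ω₂ sin(θ₄−θ₂) / [r₃ sin(θ₃−θ₄)].
Numerator sine = -0.54171; denominator sine = -0.94029.
Result = 0.1689·2.409·(-0.54171) / (0.3639·(-0.94029)) = +0.64403 rad/s; magnitude 0.64403 rad/s.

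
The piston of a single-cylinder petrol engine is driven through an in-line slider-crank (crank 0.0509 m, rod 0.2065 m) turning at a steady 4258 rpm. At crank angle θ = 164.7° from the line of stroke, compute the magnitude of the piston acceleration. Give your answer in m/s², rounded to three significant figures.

ω = 2π·4258/60 = 445.9 rad/s
x(θ) = r cosθ + √(L² − r² sin²θ); with ω constant, a = ω²·d²x/dθ².
d²x/dθ² = −r cosθ − r²(cos2θ)/√u − r⁴ sin²2θ/(4u^{3/2}),  u = L² − r² sin²θ = 0.0424619 m².
Substituting r = 0.0509 m, L = 0.2065 m, θ = 164.7°: d²x/dθ² = +0.038224 m.
a = ω²·d²x/dθ² = (445.9)²·(+0.038224) = +7599.9 m/s²;  |a| = 7599.9 m/s².

7600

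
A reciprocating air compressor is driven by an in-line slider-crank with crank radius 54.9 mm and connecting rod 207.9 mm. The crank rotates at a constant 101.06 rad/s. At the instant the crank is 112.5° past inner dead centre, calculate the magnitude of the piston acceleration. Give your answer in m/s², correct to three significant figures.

321

ω = 101.1 rad/s
x(θ) = r cosθ + √(L² − r² sin²θ); with ω constant, a = ω²·d²x/dθ².
d²x/dθ² = −r cosθ − r²(cos2θ)/√u − r⁴ sin²2θ/(4u^{3/2}),  u = L² − r² sin²θ = 0.0406498 m².
Substituting r = 0.0549 m, L = 0.2079 m, θ = 112.5°: d²x/dθ² = +0.031441 m.
a = ω²·d²x/dθ² = (101.1)²·(+0.031441) = +321.11 m/s²;  |a| = 321.11 m/s².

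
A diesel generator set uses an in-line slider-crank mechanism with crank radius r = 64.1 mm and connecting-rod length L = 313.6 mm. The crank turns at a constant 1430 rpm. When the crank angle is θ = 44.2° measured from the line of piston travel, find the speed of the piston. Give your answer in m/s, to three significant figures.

7.68

ω = 2π·1430/60 = 149.7 rad/s
For an in-line slider-crank, x = r cosθ + √(L² − r² sin²θ), so v = −rω sinθ·[1 + r cosθ/√(L² − r² sin²θ)].
With r = 0.0641 m, L = 0.3136 m, θ = 44.2°: √(L² − r² sin²θ) = 0.3104 m.
v = −0.0641·149.7·0.69717·[1 + 0.0641·0.71691/0.3104] = -7.6828 m/s.
|v| = 7.6828 m/s.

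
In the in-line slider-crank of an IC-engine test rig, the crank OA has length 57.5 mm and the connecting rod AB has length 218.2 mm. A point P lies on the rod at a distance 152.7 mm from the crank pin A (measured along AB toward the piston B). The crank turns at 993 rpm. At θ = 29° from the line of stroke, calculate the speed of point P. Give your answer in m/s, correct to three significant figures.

3.72

ω = 104 rad/s.  Crank-pin speed |V_A| = rω = 5.9792 m/s, perpendicular to OA.
Rod angle: sinφ = −(r/L) sinθ ⇒ φ = -7.340°; ω_rod = −rω cosθ/√(L²−r²sin²θ) = -24.165 rad/s.
V_P = V_A + ω_rod × AP, with AP = 0.1527 m along the rod.
Components: V_Px = −rω sinθ − a·ω_rod·sinφ = -3.3702 m/s;  V_Py = rω cosθ + a·ω_rod·cosφ = +1.5698 m/s.
|V_P| = √(V_Px² + V_Py²) = 3.7179 m/s.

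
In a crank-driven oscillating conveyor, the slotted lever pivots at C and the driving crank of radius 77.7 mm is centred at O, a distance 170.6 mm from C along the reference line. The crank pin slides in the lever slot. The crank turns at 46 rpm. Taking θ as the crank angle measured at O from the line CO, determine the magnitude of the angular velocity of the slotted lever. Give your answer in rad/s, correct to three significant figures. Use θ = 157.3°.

2.79

ω = 4.817 rad/s (from 46 rpm).
Crank pin A relative to C: A = (d + r cosθ, r sinθ); lever angle φ = atan2(r sinθ, d + r cosθ).
Differentiating tanφ: φ̇ = rω(d cosθ + r)/(d² + r² + 2dr cosθ).
d² + r² + 2dr cosθ = |CA|² = 0.010684 m²;  d cosθ + r = -0.079685 m.
|ω_lever| = |0.0777·4.817·-0.079685| / 0.010684 = 2.7916 rad/s.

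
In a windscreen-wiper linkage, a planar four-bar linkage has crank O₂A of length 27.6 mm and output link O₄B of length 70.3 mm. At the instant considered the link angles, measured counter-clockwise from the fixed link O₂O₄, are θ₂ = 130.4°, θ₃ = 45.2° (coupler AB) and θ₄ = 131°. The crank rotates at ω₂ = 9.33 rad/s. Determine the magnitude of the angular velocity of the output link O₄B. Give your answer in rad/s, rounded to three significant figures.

3.66

ω₂ = 9.33 rad/s
Differentiating the loop-closure r₂e^{iθ₂}+r₃e^{iθ₃}=r₁+r₄e^{iθ₄} gives r₂ω₂e^{iθ₂}+r₃ω₃e^{iθ₃}=r₄ω₄e^{iθ₄}.
Eliminating the other unknown: ω₄ = r₂ω₂ sin(θ₂−θ₃) / [r₄ sin(θ₄−θ₃)].
Numerator sine = +0.99649; denominator sine = +0.99731.
Result = 0.0276·9.33·(+0.99649) / (0.0703·(+0.99731)) = +3.66 rad/s; magnitude 3.66 rad/s.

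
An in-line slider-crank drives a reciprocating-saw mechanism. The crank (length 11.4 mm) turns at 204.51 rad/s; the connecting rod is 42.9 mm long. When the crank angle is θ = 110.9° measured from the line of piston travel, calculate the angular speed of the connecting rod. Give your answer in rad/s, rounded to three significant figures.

20.0

ω = 204.5 rad/s
The rod makes angle φ with the slider axis where L sinφ = r sinθ; differentiating, L cosφ·φ̇ = r ω cosθ.
L cosφ = √(L² − r² sin²θ) = 0.041557 m.
|ω_rod| = r ω |cosθ| / √(L² − r² sin²θ) = 0.0114·204.5·0.35674/0.041557 = 20.014 rad/s.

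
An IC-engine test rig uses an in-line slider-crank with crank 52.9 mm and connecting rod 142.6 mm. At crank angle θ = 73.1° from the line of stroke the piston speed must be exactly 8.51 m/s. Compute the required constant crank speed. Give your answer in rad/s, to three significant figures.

For an in-line slider-crank, |v_piston| = rω|sinθ|·[1 + r cosθ/√(L² − r² sin²θ)].
With r = 0.0529 m, L = 0.1426 m, θ = 73.1°: the bracketed kinematic factor |dx/dθ| = 0.056454 m.
ω = v/|dx/dθ| = 8.51/0.056454 = 150.74 rad/s.

151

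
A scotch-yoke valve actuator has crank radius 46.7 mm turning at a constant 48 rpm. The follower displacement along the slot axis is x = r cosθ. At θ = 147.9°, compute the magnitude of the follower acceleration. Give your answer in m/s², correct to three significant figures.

ω = 5.027 rad/s (from 48 rpm).
x = r cosθ ⇒ ẍ = −rω² cosθ (ω constant).
|a| = rω²|cosθ| = 0.0467·(5.027)²·|cos 147.9°| = 0.99955 m/s².

1.000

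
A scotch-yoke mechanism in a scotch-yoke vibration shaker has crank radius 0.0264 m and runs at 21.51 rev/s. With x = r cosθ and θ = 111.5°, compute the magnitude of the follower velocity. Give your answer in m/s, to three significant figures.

3.32

ω = 135.2 rad/s (from 21.51 rev/s).
x = r cosθ ⇒ ẋ = −rω sinθ.
|v| = rω|sinθ| = 0.0264·135.2·|sin 111.5°| = 3.3197 m/s.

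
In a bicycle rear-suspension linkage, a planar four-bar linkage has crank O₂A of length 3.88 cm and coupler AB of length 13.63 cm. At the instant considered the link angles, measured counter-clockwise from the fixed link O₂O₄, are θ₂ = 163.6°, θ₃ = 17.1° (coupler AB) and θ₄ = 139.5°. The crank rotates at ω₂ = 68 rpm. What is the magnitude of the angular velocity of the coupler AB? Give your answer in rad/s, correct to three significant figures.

0.980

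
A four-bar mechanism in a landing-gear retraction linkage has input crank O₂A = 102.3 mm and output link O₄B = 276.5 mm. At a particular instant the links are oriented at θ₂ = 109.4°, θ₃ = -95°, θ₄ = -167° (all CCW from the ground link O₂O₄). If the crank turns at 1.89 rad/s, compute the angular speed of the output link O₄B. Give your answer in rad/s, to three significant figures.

ω₂ = 1.89 rad/s
Differentiating the loop-closure r₂e^{iθ₂}+r₃e^{iθ₃}=r₁+r₄e^{iθ₄} gives r₂ω₂e^{iθ₂}+r₃ω₃e^{iθ₃}=r₄ω₄e^{iθ₄}.
Eliminating the other unknown: ω₄ = r₂ω₂ sin(θ₂−θ₃) / [r₄ sin(θ₄−θ₃)].
Numerator sine = -0.41310; denominator sine = -0.95106.
Result = 0.1023·1.89·(-0.41310) / (0.2765·(-0.95106)) = +0.30374 rad/s; magnitude 0.30374 rad/s.

0.304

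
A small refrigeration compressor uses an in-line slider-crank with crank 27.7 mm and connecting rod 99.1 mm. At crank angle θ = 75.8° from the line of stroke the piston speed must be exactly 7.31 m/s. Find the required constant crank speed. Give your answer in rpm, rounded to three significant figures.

2430

For an in-line slider-crank, |v_piston| = rω|sinθ|·[1 + r cosθ/√(L² − r² sin²θ)].
With r = 0.0277 m, L = 0.0991 m, θ = 75.8°: the bracketed kinematic factor |dx/dθ| = 0.028766 m.
ω = v/|dx/dθ| = 7.31/0.028766 = 254.12 rad/s.
N = 60ω/(2π) = 2426.6 rpm.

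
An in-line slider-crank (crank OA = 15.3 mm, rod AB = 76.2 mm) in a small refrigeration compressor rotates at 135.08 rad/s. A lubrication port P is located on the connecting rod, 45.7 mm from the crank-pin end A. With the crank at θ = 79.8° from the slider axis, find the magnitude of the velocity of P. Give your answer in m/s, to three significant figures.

2.08

ω = 135.1 rad/s.  Crank-pin speed |V_A| = rω = 2.0667 m/s, perpendicular to OA.
Rod angle: sinφ = −(r/L) sinθ ⇒ φ = -11.397°; ω_rod = −rω cosθ/√(L²−r²sin²θ) = -4.8996 rad/s.
V_P = V_A + ω_rod × AP, with AP = 0.0457 m along the rod.
Components: V_Px = −rω sinθ − a·ω_rod·sinφ = -2.0783 m/s;  V_Py = rω cosθ + a·ω_rod·cosφ = +0.14649 m/s.
|V_P| = √(V_Px² + V_Py²) = 2.0835 m/s.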